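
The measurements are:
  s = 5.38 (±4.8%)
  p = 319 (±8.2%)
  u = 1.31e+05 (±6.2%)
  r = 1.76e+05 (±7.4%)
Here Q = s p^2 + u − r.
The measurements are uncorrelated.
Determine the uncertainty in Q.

94800

Let w = s·p^2 = 5.47e+05. δw/w = √((1·δs/s)² + (2·δp/p)²) = √(0.00230 + 0.0269) = 0.171, so δw = 93600.
Q = w + u − r: δQ = √(δw² + δu² + δr²) = √(8.75e+09 + 6.6e+07 + 1.7e+08) = 94800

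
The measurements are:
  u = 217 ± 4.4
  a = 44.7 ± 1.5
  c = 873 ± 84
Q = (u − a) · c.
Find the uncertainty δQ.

Let w = u − a = 172. δw = √(δu² + δa²) = √(19.4 + 2.25) = 4.65, so δw/w = 0.0270.
Q is then a monomial in w, c:
δQ/Q = √((δw/w)² + (1·δc/c)²) = √(0.000728 + 0.00926) = 0.0999
Q = 1.5e+05, so δQ = 0.0999 × 1.5e+05 = 15000.

15000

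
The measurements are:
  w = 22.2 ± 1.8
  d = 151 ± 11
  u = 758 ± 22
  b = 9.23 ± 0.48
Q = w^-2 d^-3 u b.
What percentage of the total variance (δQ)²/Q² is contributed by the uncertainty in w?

(δQ/Q)² = (-2·δw/w)² + (-3·δd/d)² + (1·δu/u)² + (1·δb/b)²
  w term: (-2×0.0811)² = 0.0263
  d term: (-3×0.0728)² = 0.0478
  u term: (1×0.0290)² = 0.000842
  b term: (1×0.0520)² = 0.00270
Total = 0.0776. Share from w = 0.0263/0.0776 = 0.339.

33.9%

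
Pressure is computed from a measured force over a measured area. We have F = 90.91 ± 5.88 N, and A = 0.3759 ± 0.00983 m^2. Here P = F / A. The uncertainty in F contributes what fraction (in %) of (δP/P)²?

85.9%

(δP/P)² = (1·δF/F)² + (-1·δA/A)²
  F term: (1×0.0647)² = 0.00418
  A term: (-1×0.0262)² = 0.000684
Total = 0.00487. Share from F = 0.00418/0.00487 = 0.859.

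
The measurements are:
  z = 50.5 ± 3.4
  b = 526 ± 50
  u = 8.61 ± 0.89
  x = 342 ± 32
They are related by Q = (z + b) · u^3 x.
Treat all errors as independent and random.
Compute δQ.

Let w = z + b = 576. δw = √(δz² + δb²) = √(11.6 + 2500) = 50.1, so δw/w = 0.0869.
Q is then a monomial in w, u, x:
δQ/Q = √((δw/w)² + (3·δu/u)² + (1·δx/x)²) = √(0.00756 + 0.0962 + 0.00875) = 0.335
Q = 1.26e+08, so δQ = 0.335 × 1.26e+08 = 4.22e+07.

4.22e+07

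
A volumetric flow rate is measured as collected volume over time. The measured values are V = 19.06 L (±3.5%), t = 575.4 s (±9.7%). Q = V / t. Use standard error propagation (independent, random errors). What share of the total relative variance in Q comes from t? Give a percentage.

(δQ/Q)² = (1·δV/V)² + (-1·δt/t)²
  V term: (1×0.0350)² = 0.00123
  t term: (-1×0.0970)² = 0.00941
Total = 0.0106. Share from t = 0.00941/0.0106 = 0.885.

88.5%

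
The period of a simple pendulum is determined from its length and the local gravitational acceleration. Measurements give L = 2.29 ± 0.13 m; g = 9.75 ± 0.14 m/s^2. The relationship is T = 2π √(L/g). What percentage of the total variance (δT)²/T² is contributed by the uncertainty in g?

(δT/T)² = (½·δL/L)² + (−½·δg/g)²
  L term: (0.5×0.0568)² = 0.000806
  g term: (-0.5×0.0144)² = 5.15e-05
Total = 0.000857. Share from g = 5.15e-05/0.000857 = 0.0601.

6.01%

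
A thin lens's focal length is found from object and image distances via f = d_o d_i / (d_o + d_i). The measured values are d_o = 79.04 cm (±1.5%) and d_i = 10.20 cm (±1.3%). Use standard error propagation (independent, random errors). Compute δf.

0.105 cm

∂f/∂d_o = (d_i/(d_o+d_i))² = 0.0131;  ∂f/∂d_i = (d_o/(d_o+d_i))² = 0.784
δf = √((∂f/∂d_o · δd_o)² + (∂f/∂d_i · δd_i)²) = √(0.000240 + 0.0108) = 0.105 cm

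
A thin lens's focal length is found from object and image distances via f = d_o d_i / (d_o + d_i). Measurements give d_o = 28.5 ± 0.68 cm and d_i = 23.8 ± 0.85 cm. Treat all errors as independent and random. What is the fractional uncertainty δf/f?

∂f/∂d_o = (d_i/(d_o+d_i))² = 0.207;  ∂f/∂d_i = (d_o/(d_o+d_i))² = 0.297
δf = √((∂f/∂d_o · δd_o)² + (∂f/∂d_i · δd_i)²) = √(0.0198 + 0.0637) = 0.289 cm
f = 13.0 cm, so δf/f = 0.289/13.0 = 0.0223.

0.0223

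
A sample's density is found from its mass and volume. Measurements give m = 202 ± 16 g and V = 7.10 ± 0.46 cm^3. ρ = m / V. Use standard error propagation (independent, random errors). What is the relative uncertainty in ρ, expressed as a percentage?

10.2%

Since ρ is a product/quotient, work with relative uncertainties:
  (1·δm/m)² = (1×0.0792)² = 0.00627;  (-1·δV/V)² = (-1×0.0648)² = 0.00420
δρ/ρ = √(0.0105) = 0.102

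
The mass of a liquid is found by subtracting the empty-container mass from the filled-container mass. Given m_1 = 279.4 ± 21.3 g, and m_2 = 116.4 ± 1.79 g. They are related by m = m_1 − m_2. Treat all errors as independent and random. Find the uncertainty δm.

21.4 g

Sums and differences: (δm)² = Σ (cᵢ δxᵢ)².
  (δm_1)² = 454;  (δm_2)² = 3.20
δm = √(457) = 21.4 g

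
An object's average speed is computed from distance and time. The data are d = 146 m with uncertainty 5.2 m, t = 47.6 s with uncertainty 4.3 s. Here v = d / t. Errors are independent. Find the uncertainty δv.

0.298 m/s

Since v is a product/quotient, work with relative uncertainties:
  (1·δd/d)² = (1×0.0356)² = 0.00127;  (-1·δt/t)² = (-1×0.0903)² = 0.00816
δv/v = √(0.00943) = 0.0971
v = 3.07 m/s, so δv = 0.0971 × 3.07 = 0.298 m/s.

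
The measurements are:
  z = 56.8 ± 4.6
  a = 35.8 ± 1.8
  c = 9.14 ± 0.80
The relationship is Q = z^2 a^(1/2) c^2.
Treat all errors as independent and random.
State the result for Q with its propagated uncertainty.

Each factor contributes (exponent × relative error)² to (δQ/Q)²:
  (2·δz/z)² = (2×0.0810)² = 0.0262;  (½·δa/a)² = (0.5×0.0503)² = 0.000632;  (2·δc/c)² = (2×0.0875)² = 0.0306
δQ/Q = √(0.0575) = 0.240
Q = 1.61e+06, so δQ = 0.240 × 1.61e+06 = 3.87e+05.

(1.61 ± 0.387) × 10^6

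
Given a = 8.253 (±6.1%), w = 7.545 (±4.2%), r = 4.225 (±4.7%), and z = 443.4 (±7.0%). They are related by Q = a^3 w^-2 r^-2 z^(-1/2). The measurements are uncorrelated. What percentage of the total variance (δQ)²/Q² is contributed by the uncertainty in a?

(δQ/Q)² = (3·δa/a)² + (-2·δw/w)² + (-2·δr/r)² + (−½·δz/z)²
  a term: (3×0.0610)² = 0.0335
  w term: (-2×0.0420)² = 0.00706
  r term: (-2×0.0470)² = 0.00884
  z term: (-0.5×0.0700)² = 0.00123
Total = 0.0506. Share from a = 0.0335/0.0506 = 0.662.

66.2%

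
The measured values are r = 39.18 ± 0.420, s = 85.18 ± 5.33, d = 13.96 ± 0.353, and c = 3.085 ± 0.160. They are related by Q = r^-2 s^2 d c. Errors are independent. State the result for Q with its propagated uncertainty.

203.6 ± 28.4

Products/powers → add relative errors in quadrature, weighted by exponent:
  (-2·δr/r)² = (-2×0.0107)² = 0.000460;  (2·δs/s)² = (2×0.0626)² = 0.0157;  (1·δd/d)² = (1×0.0253)² = 0.000639;  (1·δc/c)² = (1×0.0519)² = 0.00269
δQ/Q = √(0.0195) = 0.139
Q = 203.6, so δQ = 0.139 × 203.6 = 28.4.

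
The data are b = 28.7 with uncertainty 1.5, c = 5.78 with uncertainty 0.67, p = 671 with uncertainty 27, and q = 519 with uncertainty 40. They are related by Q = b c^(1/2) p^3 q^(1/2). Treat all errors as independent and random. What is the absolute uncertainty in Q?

7.07e+10

Products/powers → add relative errors in quadrature, weighted by exponent:
  (1·δb/b)² = (1×0.0523)² = 0.00273;  (½·δc/c)² = (0.5×0.116)² = 0.00336;  (3·δp/p)² = (3×0.0402)² = 0.0146;  (½·δq/q)² = (0.5×0.0771)² = 0.00148
δQ/Q = √(0.0221) = 0.149
Q = 4.75e+11, so δQ = 0.149 × 4.75e+11 = 7.07e+10.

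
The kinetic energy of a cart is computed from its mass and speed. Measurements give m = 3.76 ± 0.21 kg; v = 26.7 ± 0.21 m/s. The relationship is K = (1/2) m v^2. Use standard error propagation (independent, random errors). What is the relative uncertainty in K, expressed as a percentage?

5.80%

Since K is a product/quotient, work with relative uncertainties:
  (1·δm/m)² = (1×0.0559)² = 0.00312;  (2·δv/v)² = (2×0.00787)² = 0.000247
δK/K = √(0.00337) = 0.0580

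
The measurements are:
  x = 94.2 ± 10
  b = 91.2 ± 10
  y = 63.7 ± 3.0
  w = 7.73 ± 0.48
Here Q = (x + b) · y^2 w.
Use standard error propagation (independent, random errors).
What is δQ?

Let u = x + b = 185. δu = √(δx² + δb²) = √(100 + 100) = 14.1, so δu/u = 0.0763.
Q is then a monomial in u, y, w:
δQ/Q = √((δu/u)² + (2·δy/y)² + (1·δw/w)²) = √(0.00582 + 0.00887 + 0.00386) = 0.136
Q = 5.82e+06, so δQ = 0.136 × 5.82e+06 = 7.92e+05.

7.92e+05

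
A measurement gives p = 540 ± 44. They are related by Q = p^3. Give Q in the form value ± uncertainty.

(1.57 ± 0.385) × 10^8

For a monomial Q ∝ p^3, fractional errors add in quadrature:
  (3·δp/p)² = (3×0.0815)² = 0.0598
δQ/Q = √(0.0598) = 0.244
Q = 1.57e+08, so δQ = 0.244 × 1.57e+08 = 3.85e+07.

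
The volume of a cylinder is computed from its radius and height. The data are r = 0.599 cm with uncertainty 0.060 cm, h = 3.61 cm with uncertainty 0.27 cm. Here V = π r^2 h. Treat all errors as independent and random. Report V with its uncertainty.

Products/powers → add relative errors in quadrature, weighted by exponent:
  (2·δr/r)² = (2×0.100)² = 0.0401;  (1·δh/h)² = (1×0.0748)² = 0.00559
δV/V = √(0.0457) = 0.214
V = 4.07 cm^3, so δV = 0.214 × 4.07 = 0.870 cm^3.

4.07 ± 0.870 cm^3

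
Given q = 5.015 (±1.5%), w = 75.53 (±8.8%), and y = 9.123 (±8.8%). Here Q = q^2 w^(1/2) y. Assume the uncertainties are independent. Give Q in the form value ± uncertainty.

Since Q is a product/quotient, work with relative uncertainties:
  (2·δq/q)² = (2×0.0150)² = 0.000900;  (½·δw/w)² = (0.5×0.0880)² = 0.00194;  (1·δy/y)² = (1×0.0880)² = 0.00774
δQ/Q = √(0.0106) = 0.103
Q = 1994, so δQ = 0.103 × 1994 = 205.

1994 ± 205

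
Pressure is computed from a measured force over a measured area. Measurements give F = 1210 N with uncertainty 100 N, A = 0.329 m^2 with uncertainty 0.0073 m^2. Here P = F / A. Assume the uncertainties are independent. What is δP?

315 Pa

Each factor contributes (exponent × relative error)² to (δP/P)²:
  (1·δF/F)² = (1×0.0826)² = 0.00683;  (-1·δA/A)² = (-1×0.0222)² = 0.000492
δP/P = √(0.00732) = 0.0856
P = 3680 Pa, so δP = 0.0856 × 3680 = 315 Pa.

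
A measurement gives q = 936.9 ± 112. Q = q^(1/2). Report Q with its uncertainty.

Q ∝ q^(1/2), so δQ/Q = |½| · δq/q = 0.5 × 0.120 = 0.0598.
Q = 30.61, so δQ = 0.0598 × 30.61 = 1.83.

30.61 ± 1.83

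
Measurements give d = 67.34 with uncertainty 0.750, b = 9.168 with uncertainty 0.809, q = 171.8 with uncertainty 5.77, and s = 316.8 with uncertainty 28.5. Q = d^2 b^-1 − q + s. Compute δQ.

Let p = d^2·b^-1 = 494.6. δp/p = √((2·δd/d)² + (-1·δb/b)²) = √(0.000496 + 0.00779) = 0.0910, so δp = 45.0.
Q = p − q + s: δQ = √(δp² + δq² + δs²) = √(2030 + 33.3 + 812) = 53.6

53.6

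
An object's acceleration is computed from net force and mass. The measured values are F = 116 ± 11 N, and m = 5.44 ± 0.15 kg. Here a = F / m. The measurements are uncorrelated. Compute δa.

2.11 m/s^2

Since a is a product/quotient, work with relative uncertainties:
  (1·δF/F)² = (1×0.0948)² = 0.00899;  (-1·δm/m)² = (-1×0.0276)² = 0.000760
δa/a = √(0.00975) = 0.0988
a = 21.3 m/s^2, so δa = 0.0988 × 21.3 = 2.11 m/s^2.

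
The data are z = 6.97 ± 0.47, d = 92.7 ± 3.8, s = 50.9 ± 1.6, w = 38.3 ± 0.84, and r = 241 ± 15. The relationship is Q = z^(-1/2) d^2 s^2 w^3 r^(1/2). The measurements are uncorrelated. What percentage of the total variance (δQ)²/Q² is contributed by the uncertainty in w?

25.3%

(δQ/Q)² = (−½·δz/z)² + (2·δd/d)² + (2·δs/s)² + (3·δw/w)² + (½·δr/r)²
  z term: (-0.5×0.0674)² = 0.00114
  d term: (2×0.0410)² = 0.00672
  s term: (2×0.0314)² = 0.00395
  w term: (3×0.0219)² = 0.00433
  r term: (0.5×0.0622)² = 0.000968
Total = 0.0171. Share from w = 0.00433/0.0171 = 0.253.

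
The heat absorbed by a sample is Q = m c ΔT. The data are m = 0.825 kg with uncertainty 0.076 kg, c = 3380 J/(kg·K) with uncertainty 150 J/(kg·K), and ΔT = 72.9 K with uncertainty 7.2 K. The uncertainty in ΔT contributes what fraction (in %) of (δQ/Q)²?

(δQ/Q)² = (1·δm/m)² + (1·δc/c)² + (1·δΔT/ΔT)²
  m term: (1×0.0921)² = 0.00849
  c term: (1×0.0444)² = 0.00197
  ΔT term: (1×0.0988)² = 0.00975
Total = 0.0202. Share from ΔT = 0.00975/0.0202 = 0.483.

48.3%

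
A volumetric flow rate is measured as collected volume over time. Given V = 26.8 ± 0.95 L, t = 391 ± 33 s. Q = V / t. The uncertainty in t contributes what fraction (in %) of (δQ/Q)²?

85.0%

(δQ/Q)² = (1·δV/V)² + (-1·δt/t)²
  V term: (1×0.0354)² = 0.00126
  t term: (-1×0.0844)² = 0.00712
Total = 0.00838. Share from t = 0.00712/0.00838 = 0.850.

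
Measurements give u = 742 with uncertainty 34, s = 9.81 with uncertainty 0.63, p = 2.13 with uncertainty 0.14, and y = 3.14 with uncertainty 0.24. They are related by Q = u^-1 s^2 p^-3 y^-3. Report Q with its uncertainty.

Since Q is a product/quotient, work with relative uncertainties:
  (-1·δu/u)² = (-1×0.0458)² = 0.00210;  (2·δs/s)² = (2×0.0642)² = 0.0165;  (-3·δp/p)² = (-3×0.0657)² = 0.0389;  (-3·δy/y)² = (-3×0.0764)² = 0.0526
δQ/Q = √(0.110) = 0.332
Q = 0.000434, so δQ = 0.332 × 0.000434 = 0.000144.

0.000434 ± 0.000144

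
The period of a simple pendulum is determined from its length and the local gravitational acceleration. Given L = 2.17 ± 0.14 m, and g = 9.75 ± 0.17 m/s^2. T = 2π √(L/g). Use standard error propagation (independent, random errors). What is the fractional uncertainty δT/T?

For a monomial T ∝ L^(1/2), g^(-1/2), fractional errors add in quadrature:
  (½·δL/L)² = (0.5×0.0645)² = 0.00104;  (−½·δg/g)² = (-0.5×0.0174)² = 7.6e-05
δT/T = √(0.00112) = 0.0334

0.0334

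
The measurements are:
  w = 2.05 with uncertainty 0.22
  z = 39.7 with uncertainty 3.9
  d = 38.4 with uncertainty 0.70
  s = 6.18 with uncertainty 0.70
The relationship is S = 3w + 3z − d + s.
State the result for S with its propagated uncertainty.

93.0 ± 11.8

Each term contributes (cᵢ δxᵢ)² to (δS)²:
  (3·δw)² = 0.436;  (3·δz)² = 137;  (δd)² = 0.490;  (δs)² = 0.490
δS = √(138) = 11.8
S = 93.0.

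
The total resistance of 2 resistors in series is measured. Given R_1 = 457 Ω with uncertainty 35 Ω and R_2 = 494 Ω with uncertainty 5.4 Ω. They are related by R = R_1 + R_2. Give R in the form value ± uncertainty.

951 ± 35.4 Ω

R is a linear combination, so absolute uncertainties add in quadrature:
  (δR_1)² = 1220;  (δR_2)² = 29.2
δR = √(1250) = 35.4 Ω
R = 951 Ω.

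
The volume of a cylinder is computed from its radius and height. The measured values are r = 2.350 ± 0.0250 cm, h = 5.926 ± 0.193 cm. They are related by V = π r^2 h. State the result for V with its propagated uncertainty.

102.8 ± 4.00 cm^3

V is a product of powers, so relative uncertainties combine in quadrature:
  (2·δr/r)² = (2×0.0106)² = 0.000453;  (1·δh/h)² = (1×0.0326)² = 0.00106
δV/V = √(0.00151) = 0.0389
V = 102.8 cm^3, so δV = 0.0389 × 102.8 = 4.00 cm^3.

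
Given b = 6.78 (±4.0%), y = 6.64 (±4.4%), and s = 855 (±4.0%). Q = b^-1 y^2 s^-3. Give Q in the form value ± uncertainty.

Each factor contributes (exponent × relative error)² to (δQ/Q)²:
  (-1·δb/b)² = (-1×0.0400)² = 0.00160;  (2·δy/y)² = (2×0.0440)² = 0.00774;  (-3·δs/s)² = (-3×0.0400)² = 0.0144
δQ/Q = √(0.0237) = 0.154
Q = 1.04e-08, so δQ = 0.154 × 1.04e-08 = 1.6e-09.

(1.04 ± 0.160) × 10^-8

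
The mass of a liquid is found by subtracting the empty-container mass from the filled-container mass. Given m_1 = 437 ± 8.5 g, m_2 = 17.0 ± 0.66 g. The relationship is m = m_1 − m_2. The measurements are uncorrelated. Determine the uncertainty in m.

8.53 g

For a sum/difference, combine absolute errors in quadrature:
  (δm_1)² = 72.2;  (δm_2)² = 0.436
δm = √(72.7) = 8.53 g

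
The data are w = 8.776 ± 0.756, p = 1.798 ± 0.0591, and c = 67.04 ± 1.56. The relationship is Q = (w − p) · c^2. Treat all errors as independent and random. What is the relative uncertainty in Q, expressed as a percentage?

11.8%

Let u = w − p = 6.978. δu = √(δw² + δp²) = √(0.572 + 0.00349) = 0.758, so δu/u = 0.109.
Q is then a monomial in u, c:
δQ/Q = √((δu/u)² + (2·δc/c)²) = √(0.0118 + 0.00217) = 0.118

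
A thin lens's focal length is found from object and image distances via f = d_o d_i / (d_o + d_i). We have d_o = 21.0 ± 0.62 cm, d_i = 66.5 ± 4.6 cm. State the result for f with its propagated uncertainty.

16.0 ± 0.445 cm

∂f/∂d_o = (d_i/(d_o+d_i))² = 0.578;  ∂f/∂d_i = (d_o/(d_o+d_i))² = 0.0576
δf = √((∂f/∂d_o · δd_o)² + (∂f/∂d_i · δd_i)²) = √(0.128 + 0.0702) = 0.445 cm
f = 16.0 cm.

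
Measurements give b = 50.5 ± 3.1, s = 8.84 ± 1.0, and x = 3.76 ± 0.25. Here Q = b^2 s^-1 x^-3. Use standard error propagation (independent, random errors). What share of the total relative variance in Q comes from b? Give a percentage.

22.3%

(δQ/Q)² = (2·δb/b)² + (-1·δs/s)² + (-3·δx/x)²
  b term: (2×0.0614)² = 0.0151
  s term: (-1×0.113)² = 0.0128
  x term: (-3×0.0665)² = 0.0398
Total = 0.0677. Share from b = 0.0151/0.0677 = 0.223.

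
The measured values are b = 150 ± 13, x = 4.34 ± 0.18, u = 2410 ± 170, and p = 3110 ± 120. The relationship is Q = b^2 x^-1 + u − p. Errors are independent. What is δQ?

Let w = b^2·x^-1 = 5180. δw/w = √((2·δb/b)² + (-1·δx/x)²) = √(0.0300 + 0.00172) = 0.178, so δw = 924.
Q = w + u − p: δQ = √(δw² + δu² + δp²) = √(8.54e+05 + 28900 + 14400) = 947

947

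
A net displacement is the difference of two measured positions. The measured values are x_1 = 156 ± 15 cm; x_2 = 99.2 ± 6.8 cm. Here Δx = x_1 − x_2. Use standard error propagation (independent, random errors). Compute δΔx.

Absolute uncertainties add in quadrature for a linear combination:
  (δx_1)² = 225;  (δx_2)² = 46.2
δΔx = √(271) = 16.5 cm

16.5 cm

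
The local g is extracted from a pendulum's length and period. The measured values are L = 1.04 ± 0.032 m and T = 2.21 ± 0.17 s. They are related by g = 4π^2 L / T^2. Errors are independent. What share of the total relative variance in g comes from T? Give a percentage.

96.2%

(δg/g)² = (1·δL/L)² + (-2·δT/T)²
  L term: (1×0.0308)² = 0.000947
  T term: (-2×0.0769)² = 0.0237
Total = 0.0246. Share from T = 0.0237/0.0246 = 0.962.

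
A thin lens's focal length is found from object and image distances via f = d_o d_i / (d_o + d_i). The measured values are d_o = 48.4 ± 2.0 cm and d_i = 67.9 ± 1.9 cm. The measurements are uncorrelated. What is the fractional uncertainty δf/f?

∂f/∂d_o = (d_i/(d_o+d_i))² = 0.341;  ∂f/∂d_i = (d_o/(d_o+d_i))² = 0.173
δf = √((∂f/∂d_o · δd_o)² + (∂f/∂d_i · δd_i)²) = √(0.465 + 0.108) = 0.757 cm
f = 28.3 cm, so δf/f = 0.757/28.3 = 0.0268.

0.0268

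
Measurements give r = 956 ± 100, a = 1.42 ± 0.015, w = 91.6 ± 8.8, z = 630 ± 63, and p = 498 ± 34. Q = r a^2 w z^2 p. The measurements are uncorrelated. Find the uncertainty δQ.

Products/powers → add relative errors in quadrature, weighted by exponent:
  (1·δr/r)² = (1×0.105)² = 0.0109;  (2·δa/a)² = (2×0.0106)² = 0.000446;  (1·δw/w)² = (1×0.0961)² = 0.00923;  (2·δz/z)² = (2×0.100)² = 0.0400;  (1·δp/p)² = (1×0.0683)² = 0.00466
δQ/Q = √(0.0653) = 0.255
Q = 3.49e+13, so δQ = 0.255 × 3.49e+13 = 8.92e+12.

8.92e+12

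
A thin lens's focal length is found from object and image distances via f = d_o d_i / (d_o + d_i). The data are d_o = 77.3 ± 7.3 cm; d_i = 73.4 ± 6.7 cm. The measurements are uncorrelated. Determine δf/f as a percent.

6.56%

∂f/∂d_o = (d_i/(d_o+d_i))² = 0.237;  ∂f/∂d_i = (d_o/(d_o+d_i))² = 0.263
δf = √((∂f/∂d_o · δd_o)² + (∂f/∂d_i · δd_i)²) = √(3.00 + 3.11) = 2.47 cm
f = 37.6 cm, so δf/f = 2.47/37.6 = 0.0656.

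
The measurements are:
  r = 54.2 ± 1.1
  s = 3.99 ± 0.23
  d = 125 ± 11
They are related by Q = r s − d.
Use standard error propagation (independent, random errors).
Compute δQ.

Let p = r·s = 216. δp/p = √((1·δr/r)² + (1·δs/s)²) = √(0.000412 + 0.00332) = 0.0611, so δp = 13.2.
Q = p − d: δQ = √(δp² + δd²) = √(175 + 121) = 17.2

17.2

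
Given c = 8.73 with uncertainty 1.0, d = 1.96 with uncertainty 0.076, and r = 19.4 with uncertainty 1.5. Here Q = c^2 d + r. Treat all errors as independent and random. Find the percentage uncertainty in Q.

20.6%

Let p = c^2·d = 149. δp/p = √((2·δc/c)² + (1·δd/d)²) = √(0.0525 + 0.00150) = 0.232, so δp = 34.7.
Q = p + r: δQ = √(δp² + δr²) = √(1200 + 2.25) = 34.7
Q = 169, so δQ/Q = 34.7/169 = 0.206.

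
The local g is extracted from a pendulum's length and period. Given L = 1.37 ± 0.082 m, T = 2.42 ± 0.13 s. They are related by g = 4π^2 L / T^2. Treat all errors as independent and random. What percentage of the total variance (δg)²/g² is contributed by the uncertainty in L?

(δg/g)² = (1·δL/L)² + (-2·δT/T)²
  L term: (1×0.0599)² = 0.00358
  T term: (-2×0.0537)² = 0.0115
Total = 0.0151. Share from L = 0.00358/0.0151 = 0.237.

23.7%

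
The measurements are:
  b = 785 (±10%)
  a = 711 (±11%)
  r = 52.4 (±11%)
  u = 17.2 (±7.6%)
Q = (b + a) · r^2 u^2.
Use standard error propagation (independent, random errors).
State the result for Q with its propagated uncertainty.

Let w = b + a = 1500. δw = √(δb² + δa²) = √(6160 + 6120) = 111, so δw/w = 0.0741.
Q is then a monomial in w, r, u:
δQ/Q = √((δw/w)² + (2·δr/r)² + (2·δu/u)²) = √(0.00549 + 0.0484 + 0.0231) = 0.277
Q = 1.22e+09, so δQ = 0.277 × 1.22e+09 = 3.37e+08.

(1.22 ± 0.337) × 10^9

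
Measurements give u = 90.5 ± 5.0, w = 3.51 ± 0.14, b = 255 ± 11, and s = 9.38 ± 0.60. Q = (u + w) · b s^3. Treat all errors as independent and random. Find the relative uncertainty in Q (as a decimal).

Let h = u + w = 94.0. δh = √(δu² + δw²) = √(25.0 + 0.0196) = 5.00, so δh/h = 0.0532.
Q is then a monomial in h, b, s:
δQ/Q = √((δh/h)² + (1·δb/b)² + (3·δs/s)²) = √(0.00283 + 0.00186 + 0.0368) = 0.204

0.204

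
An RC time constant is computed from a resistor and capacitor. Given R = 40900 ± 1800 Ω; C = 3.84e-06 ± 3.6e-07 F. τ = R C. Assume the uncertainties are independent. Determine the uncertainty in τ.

0.0163 s

Since τ is a product/quotient, work with relative uncertainties:
  (1·δR/R)² = (1×0.0440)² = 0.00194;  (1·δC/C)² = (1×0.0938)² = 0.00879
δτ/τ = √(0.0107) = 0.104
τ = 0.157 s, so δτ = 0.104 × 0.157 = 0.0163 s.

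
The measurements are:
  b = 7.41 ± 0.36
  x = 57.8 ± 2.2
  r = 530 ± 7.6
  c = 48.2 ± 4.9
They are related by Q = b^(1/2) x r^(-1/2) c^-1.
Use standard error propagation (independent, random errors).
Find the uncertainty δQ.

0.0158

For a monomial Q ∝ b^(1/2), x, r^(-1/2), c^-1, fractional errors add in quadrature:
  (½·δb/b)² = (0.5×0.0486)² = 0.000590;  (1·δx/x)² = (1×0.0381)² = 0.00145;  (−½·δr/r)² = (-0.5×0.0143)² = 5.14e-05;  (-1·δc/c)² = (-1×0.102)² = 0.0103
δQ/Q = √(0.0124) = 0.111
Q = 0.142, so δQ = 0.111 × 0.142 = 0.0158.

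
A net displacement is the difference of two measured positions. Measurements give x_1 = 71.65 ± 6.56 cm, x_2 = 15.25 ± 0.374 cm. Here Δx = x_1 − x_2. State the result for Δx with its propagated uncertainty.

For a sum/difference, combine absolute errors in quadrature:
  (δx_1)² = 43.0;  (δx_2)² = 0.140
δΔx = √(43.2) = 6.57 cm
Δx = 56.40 cm.

56.40 ± 6.57 cm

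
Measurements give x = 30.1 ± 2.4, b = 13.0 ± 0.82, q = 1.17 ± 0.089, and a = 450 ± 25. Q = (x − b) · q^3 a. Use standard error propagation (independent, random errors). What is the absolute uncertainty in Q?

Let u = x − b = 17.1. δu = √(δx² + δb²) = √(5.76 + 0.672) = 2.54, so δu/u = 0.148.
Q is then a monomial in u, q, a:
δQ/Q = √((δu/u)² + (3·δq/q)² + (1·δa/a)²) = √(0.0220 + 0.0521 + 0.00309) = 0.278
Q = 12300, so δQ = 0.278 × 12300 = 3420.

3420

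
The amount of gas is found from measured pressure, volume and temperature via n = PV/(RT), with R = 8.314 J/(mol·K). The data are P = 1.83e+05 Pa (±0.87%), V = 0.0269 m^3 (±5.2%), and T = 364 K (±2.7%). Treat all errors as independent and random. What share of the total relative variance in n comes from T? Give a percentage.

(δn/n)² = (1·δP/P)² + (1·δV/V)² + (-1·δT/T)²
  P term: (1×0.00870)² = 7.57e-05
  V term: (1×0.0520)² = 0.00270
  T term: (-1×0.0270)² = 0.000729
Total = 0.00351. Share from T = 0.000729/0.00351 = 0.208.

20.8%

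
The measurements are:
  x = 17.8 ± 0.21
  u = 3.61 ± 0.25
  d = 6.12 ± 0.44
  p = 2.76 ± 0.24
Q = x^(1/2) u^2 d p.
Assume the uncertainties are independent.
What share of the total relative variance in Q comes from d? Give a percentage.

16.2%

(δQ/Q)² = (½·δx/x)² + (2·δu/u)² + (1·δd/d)² + (1·δp/p)²
  x term: (0.5×0.0118)² = 3.48e-05
  u term: (2×0.0693)² = 0.0192
  d term: (1×0.0719)² = 0.00517
  p term: (1×0.0870)² = 0.00756
Total = 0.0319. Share from d = 0.00517/0.0319 = 0.162.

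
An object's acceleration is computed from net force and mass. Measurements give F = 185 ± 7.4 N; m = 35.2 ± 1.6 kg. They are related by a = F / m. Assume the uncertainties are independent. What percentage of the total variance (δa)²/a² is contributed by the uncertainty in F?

(δa/a)² = (1·δF/F)² + (-1·δm/m)²
  F term: (1×0.0400)² = 0.00160
  m term: (-1×0.0455)² = 0.00207
Total = 0.00367. Share from F = 0.00160/0.00367 = 0.436.

43.6%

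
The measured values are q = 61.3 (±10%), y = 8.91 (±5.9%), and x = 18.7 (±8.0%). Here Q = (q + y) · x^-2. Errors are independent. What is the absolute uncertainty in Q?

0.0366

Let u = q + y = 70.2. δu = √(δq² + δy²) = √(37.6 + 0.276) = 6.15, so δu/u = 0.0876.
Q is then a monomial in u, x:
δQ/Q = √((δu/u)² + (-2·δx/x)²) = √(0.00768 + 0.0256) = 0.182
Q = 0.201, so δQ = 0.182 × 0.201 = 0.0366.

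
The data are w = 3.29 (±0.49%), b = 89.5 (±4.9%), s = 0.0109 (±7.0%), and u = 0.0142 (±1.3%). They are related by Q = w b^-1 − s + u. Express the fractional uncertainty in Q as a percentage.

4.93%

Let p = w·b^-1 = 0.0368. δp/p = √((1·δw/w)² + (-1·δb/b)²) = √(2.4e-05 + 0.00240) = 0.0492, so δp = 0.00181.
Q = p − s + u: δQ = √(δp² + δs² + δu²) = √(3.28e-06 + 5.82e-07 + 3.41e-08) = 0.00197
Q = 0.0401, so δQ/Q = 0.00197/0.0401 = 0.0493.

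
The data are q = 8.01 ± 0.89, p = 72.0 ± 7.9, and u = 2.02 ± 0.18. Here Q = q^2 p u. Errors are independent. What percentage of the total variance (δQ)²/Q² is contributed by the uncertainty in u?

(δQ/Q)² = (2·δq/q)² + (1·δp/p)² + (1·δu/u)²
  q term: (2×0.111)² = 0.0494
  p term: (1×0.110)² = 0.0120
  u term: (1×0.0891)² = 0.00794
Total = 0.0694. Share from u = 0.00794/0.0694 = 0.114.

11.4%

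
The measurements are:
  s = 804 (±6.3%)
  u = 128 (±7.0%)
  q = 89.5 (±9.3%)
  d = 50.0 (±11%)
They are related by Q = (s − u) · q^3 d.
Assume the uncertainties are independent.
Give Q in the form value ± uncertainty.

(2.42 ± 0.750) × 10^10

Let w = s − u = 676. δw = √(δs² + δu²) = √(2570 + 80.3) = 51.4, so δw/w = 0.0761.
Q is then a monomial in w, q, d:
δQ/Q = √((δw/w)² + (3·δq/q)² + (1·δd/d)²) = √(0.00579 + 0.0778 + 0.0121) = 0.309
Q = 2.42e+10, so δQ = 0.309 × 2.42e+10 = 7.5e+09.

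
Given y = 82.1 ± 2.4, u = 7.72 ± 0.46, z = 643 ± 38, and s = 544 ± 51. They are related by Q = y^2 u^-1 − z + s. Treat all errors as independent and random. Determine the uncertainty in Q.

Let p = y^2·u^-1 = 873. δp/p = √((2·δy/y)² + (-1·δu/u)²) = √(0.00342 + 0.00355) = 0.0835, so δp = 72.9.
Q = p − z + s: δQ = √(δp² + δz² + δs²) = √(5310 + 1440 + 2600) = 96.7

96.7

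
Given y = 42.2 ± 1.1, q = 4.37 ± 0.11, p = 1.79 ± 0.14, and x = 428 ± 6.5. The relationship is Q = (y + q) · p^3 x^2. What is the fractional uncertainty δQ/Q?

0.238

Let u = y + q = 46.6. δu = √(δy² + δq²) = √(1.21 + 0.0121) = 1.11, so δu/u = 0.0237.
Q is then a monomial in u, p, x:
δQ/Q = √((δu/u)² + (3·δp/p)² + (2·δx/x)²) = √(0.000564 + 0.0551 + 0.000923) = 0.238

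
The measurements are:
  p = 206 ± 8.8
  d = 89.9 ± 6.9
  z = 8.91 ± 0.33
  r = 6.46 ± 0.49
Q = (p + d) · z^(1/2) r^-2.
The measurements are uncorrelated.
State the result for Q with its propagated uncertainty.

21.2 ± 3.33

Let u = p + d = 296. δu = √(δp² + δd²) = √(77.4 + 47.6) = 11.2, so δu/u = 0.0378.
Q is then a monomial in u, z, r:
δQ/Q = √((δu/u)² + (½·δz/z)² + (-2·δr/r)²) = √(0.00143 + 0.000343 + 0.0230) = 0.157
Q = 21.2, so δQ = 0.157 × 21.2 = 3.33.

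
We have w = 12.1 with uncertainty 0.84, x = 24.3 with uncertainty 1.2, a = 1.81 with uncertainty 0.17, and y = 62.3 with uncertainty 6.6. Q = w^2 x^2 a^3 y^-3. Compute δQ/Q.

Products/powers → add relative errors in quadrature, weighted by exponent:
  (2·δw/w)² = (2×0.0694)² = 0.0193;  (2·δx/x)² = (2×0.0494)² = 0.00975;  (3·δa/a)² = (3×0.0939)² = 0.0794;  (-3·δy/y)² = (-3×0.106)² = 0.101
δQ/Q = √(0.209) = 0.458

0.458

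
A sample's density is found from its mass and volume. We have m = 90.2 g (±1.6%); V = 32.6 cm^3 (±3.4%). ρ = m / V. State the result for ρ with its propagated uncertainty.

For a monomial ρ ∝ m, V^-1, fractional errors add in quadrature:
  (1·δm/m)² = (1×0.0160)² = 0.000256;  (-1·δV/V)² = (-1×0.0340)² = 0.00116
δρ/ρ = √(0.00141) = 0.0376
ρ = 2.77 g/cm^3, so δρ = 0.0376 × 2.77 = 0.104 g/cm^3.

2.77 ± 0.104 g/cm^3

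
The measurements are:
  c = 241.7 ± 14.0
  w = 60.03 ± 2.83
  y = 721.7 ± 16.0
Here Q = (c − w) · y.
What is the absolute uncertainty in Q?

10700

Let u = c − w = 181.7. δu = √(δc² + δw²) = √(196 + 8.01) = 14.3, so δu/u = 0.0786.
Q is then a monomial in u, y:
δQ/Q = √((δu/u)² + (1·δy/y)²) = √(0.00618 + 0.000492) = 0.0817
Q = 131100, so δQ = 0.0817 × 131100 = 10700.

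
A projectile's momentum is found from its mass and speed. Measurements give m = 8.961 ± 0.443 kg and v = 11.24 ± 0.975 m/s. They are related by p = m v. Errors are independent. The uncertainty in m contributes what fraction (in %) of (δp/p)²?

(δp/p)² = (1·δm/m)² + (1·δv/v)²
  m term: (1×0.0494)² = 0.00244
  v term: (1×0.0867)² = 0.00752
Total = 0.00997. Share from m = 0.00244/0.00997 = 0.245.

24.5%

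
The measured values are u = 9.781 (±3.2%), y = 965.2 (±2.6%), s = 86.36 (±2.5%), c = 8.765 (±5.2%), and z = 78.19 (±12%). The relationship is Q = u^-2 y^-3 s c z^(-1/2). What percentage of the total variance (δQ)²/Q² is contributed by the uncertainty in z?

21.0%

(δQ/Q)² = (-2·δu/u)² + (-3·δy/y)² + (1·δs/s)² + (1·δc/c)² + (−½·δz/z)²
  u term: (-2×0.0320)² = 0.00410
  y term: (-3×0.0260)² = 0.00608
  s term: (1×0.0250)² = 0.000625
  c term: (1×0.0520)² = 0.00270
  z term: (-0.5×0.120)² = 0.00360
Total = 0.0171. Share from z = 0.00360/0.0171 = 0.210.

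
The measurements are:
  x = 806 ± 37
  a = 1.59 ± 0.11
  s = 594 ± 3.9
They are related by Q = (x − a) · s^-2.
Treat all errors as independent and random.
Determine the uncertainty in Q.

0.000109

Let u = x − a = 804. δu = √(δx² + δa²) = √(1370 + 0.0121) = 37.0, so δu/u = 0.0460.
Q is then a monomial in u, s:
δQ/Q = √((δu/u)² + (-2·δs/s)²) = √(0.00212 + 0.000172) = 0.0478
Q = 0.00228, so δQ = 0.0478 × 0.00228 = 0.000109.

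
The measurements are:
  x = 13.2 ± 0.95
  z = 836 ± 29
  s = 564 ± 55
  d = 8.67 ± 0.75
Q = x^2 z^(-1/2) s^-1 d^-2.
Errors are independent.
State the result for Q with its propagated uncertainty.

Each factor contributes (exponent × relative error)² to (δQ/Q)²:
  (2·δx/x)² = (2×0.0720)² = 0.0207;  (−½·δz/z)² = (-0.5×0.0347)² = 0.000301;  (-1·δs/s)² = (-1×0.0975)² = 0.00951;  (-2·δd/d)² = (-2×0.0865)² = 0.0299
δQ/Q = √(0.0605) = 0.246
Q = 0.000142, so δQ = 0.246 × 0.000142 = 3.5e-05.

(1.42 ± 0.350) × 10^-4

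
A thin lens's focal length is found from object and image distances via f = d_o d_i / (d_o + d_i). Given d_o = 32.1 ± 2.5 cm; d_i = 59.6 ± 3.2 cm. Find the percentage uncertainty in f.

5.40%

∂f/∂d_o = (d_i/(d_o+d_i))² = 0.422;  ∂f/∂d_i = (d_o/(d_o+d_i))² = 0.123
δf = √((∂f/∂d_o · δd_o)² + (∂f/∂d_i · δd_i)²) = √(1.12 + 0.154) = 1.13 cm
f = 20.9 cm, so δf/f = 1.13/20.9 = 0.0540.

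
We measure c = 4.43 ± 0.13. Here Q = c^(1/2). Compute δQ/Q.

0.0147

Q ∝ c^(1/2), so δQ/Q = |½| · δc/c = 0.5 × 0.0293 = 0.0147.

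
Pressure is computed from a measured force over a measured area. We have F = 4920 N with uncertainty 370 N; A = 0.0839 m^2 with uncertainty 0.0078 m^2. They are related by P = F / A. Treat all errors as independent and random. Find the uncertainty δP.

Since P is a product/quotient, work with relative uncertainties:
  (1·δF/F)² = (1×0.0752)² = 0.00566;  (-1·δA/A)² = (-1×0.0930)² = 0.00864
δP/P = √(0.0143) = 0.120
P = 58600 Pa, so δP = 0.120 × 58600 = 7010 Pa.

7010 Pa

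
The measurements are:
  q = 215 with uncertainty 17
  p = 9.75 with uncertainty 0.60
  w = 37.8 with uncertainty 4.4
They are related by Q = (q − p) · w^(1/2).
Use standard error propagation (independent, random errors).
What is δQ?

Let u = q − p = 205. δu = √(δq² + δp²) = √(289 + 0.360) = 17.0, so δu/u = 0.0829.
Q is then a monomial in u, w:
δQ/Q = √((δu/u)² + (½·δw/w)²) = √(0.00687 + 0.00339) = 0.101
Q = 1260, so δQ = 0.101 × 1260 = 128.

128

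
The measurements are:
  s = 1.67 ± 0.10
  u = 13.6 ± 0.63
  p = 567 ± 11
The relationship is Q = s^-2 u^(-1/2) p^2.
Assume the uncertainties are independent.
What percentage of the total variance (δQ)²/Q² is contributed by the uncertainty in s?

(δQ/Q)² = (-2·δs/s)² + (−½·δu/u)² + (2·δp/p)²
  s term: (-2×0.0599)² = 0.0143
  u term: (-0.5×0.0463)² = 0.000536
  p term: (2×0.0194)² = 0.00151
Total = 0.0164. Share from s = 0.0143/0.0164 = 0.875.

87.5%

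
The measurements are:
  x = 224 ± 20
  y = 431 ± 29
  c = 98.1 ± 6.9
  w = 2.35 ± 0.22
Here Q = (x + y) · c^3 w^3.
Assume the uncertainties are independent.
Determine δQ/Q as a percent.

Let u = x + y = 655. δu = √(δx² + δy²) = √(400 + 841) = 35.2, so δu/u = 0.0538.
Q is then a monomial in u, c, w:
δQ/Q = √((δu/u)² + (3·δc/c)² + (3·δw/w)²) = √(0.00289 + 0.0445 + 0.0789) = 0.355

35.5%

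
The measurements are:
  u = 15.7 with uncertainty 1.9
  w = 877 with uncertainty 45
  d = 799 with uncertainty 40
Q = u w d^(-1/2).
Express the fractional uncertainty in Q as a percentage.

For a monomial Q ∝ u, w, d^(-1/2), fractional errors add in quadrature:
  (1·δu/u)² = (1×0.121)² = 0.0146;  (1·δw/w)² = (1×0.0513)² = 0.00263;  (−½·δd/d)² = (-0.5×0.0501)² = 0.000627
δQ/Q = √(0.0179) = 0.134

13.4%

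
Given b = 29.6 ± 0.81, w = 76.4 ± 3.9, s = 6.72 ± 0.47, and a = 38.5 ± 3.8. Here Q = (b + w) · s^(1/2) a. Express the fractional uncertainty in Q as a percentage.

11.1%

Let u = b + w = 106. δu = √(δb² + δw²) = √(0.656 + 15.2) = 3.98, so δu/u = 0.0376.
Q is then a monomial in u, s, a:
δQ/Q = √((δu/u)² + (½·δs/s)² + (1·δa/a)²) = √(0.00141 + 0.00122 + 0.00974) = 0.111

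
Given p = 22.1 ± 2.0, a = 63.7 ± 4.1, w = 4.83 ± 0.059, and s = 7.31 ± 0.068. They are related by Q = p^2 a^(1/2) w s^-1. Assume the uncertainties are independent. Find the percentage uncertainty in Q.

For a monomial Q ∝ p^2, a^(1/2), w, s^-1, fractional errors add in quadrature:
  (2·δp/p)² = (2×0.0905)² = 0.0328;  (½·δa/a)² = (0.5×0.0644)² = 0.00104;  (1·δw/w)² = (1×0.0122)² = 0.000149;  (-1·δs/s)² = (-1×0.00930)² = 8.65e-05
δQ/Q = √(0.0340) = 0.184

18.4%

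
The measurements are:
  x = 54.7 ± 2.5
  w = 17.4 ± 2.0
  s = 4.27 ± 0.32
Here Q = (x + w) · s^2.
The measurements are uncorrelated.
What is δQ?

Let u = x + w = 72.1. δu = √(δx² + δw²) = √(6.25 + 4.00) = 3.20, so δu/u = 0.0444.
Q is then a monomial in u, s:
δQ/Q = √((δu/u)² + (2·δs/s)²) = √(0.00197 + 0.0225) = 0.156
Q = 1310, so δQ = 0.156 × 1310 = 205.

205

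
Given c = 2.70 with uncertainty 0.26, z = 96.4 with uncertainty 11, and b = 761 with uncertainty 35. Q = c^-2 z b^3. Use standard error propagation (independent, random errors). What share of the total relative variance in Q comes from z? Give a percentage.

(δQ/Q)² = (-2·δc/c)² + (1·δz/z)² + (3·δb/b)²
  c term: (-2×0.0963)² = 0.0371
  z term: (1×0.114)² = 0.0130
  b term: (3×0.0460)² = 0.0190
Total = 0.0691. Share from z = 0.0130/0.0691 = 0.188.

18.8%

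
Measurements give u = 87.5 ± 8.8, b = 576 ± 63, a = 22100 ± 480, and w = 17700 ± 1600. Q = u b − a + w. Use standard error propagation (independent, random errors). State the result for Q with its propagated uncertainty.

46000 ± 7670

Let p = u·b = 50400. δp/p = √((1·δu/u)² + (1·δb/b)²) = √(0.0101 + 0.0120) = 0.149, so δp = 7490.
Q = p − a + w: δQ = √(δp² + δa² + δw²) = √(5.61e+07 + 2.3e+05 + 2.56e+06) = 7670
Q = 46000.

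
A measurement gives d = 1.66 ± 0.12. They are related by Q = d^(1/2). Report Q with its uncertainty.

1.29 ± 0.0466

Q ∝ d^(1/2), so δQ/Q = |½| · δd/d = 0.5 × 0.0723 = 0.0361.
Q = 1.29, so δQ = 0.0361 × 1.29 = 0.0466.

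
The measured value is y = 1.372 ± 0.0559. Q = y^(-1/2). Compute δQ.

Q ∝ y^(-1/2), so δQ/Q = |−½| · δy/y = 0.5 × 0.0407 = 0.0204.
Q = 0.8537, so δQ = 0.0204 × 0.8537 = 0.0174.

0.0174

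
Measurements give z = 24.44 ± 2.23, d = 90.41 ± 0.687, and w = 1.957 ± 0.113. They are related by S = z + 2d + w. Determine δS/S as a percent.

1.27%

S is a linear combination, so absolute uncertainties add in quadrature:
  (δz)² = 4.97;  (2·δd)² = 1.89;  (δw)² = 0.0128
δS = √(6.87) = 2.62
S = 207.2, so δS/S = 2.62/207.2 = 0.0127.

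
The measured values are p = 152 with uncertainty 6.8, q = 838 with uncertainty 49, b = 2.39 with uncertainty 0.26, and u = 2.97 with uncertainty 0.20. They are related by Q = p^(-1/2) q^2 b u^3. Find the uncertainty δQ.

For a monomial Q ∝ p^(-1/2), q^2, b, u^3, fractional errors add in quadrature:
  (−½·δp/p)² = (-0.5×0.0447)² = 0.000500;  (2·δq/q)² = (2×0.0585)² = 0.0137;  (1·δb/b)² = (1×0.109)² = 0.0118;  (3·δu/u)² = (3×0.0673)² = 0.0408
δQ/Q = √(0.0668) = 0.259
Q = 3.57e+06, so δQ = 0.259 × 3.57e+06 = 9.22e+05.

9.22e+05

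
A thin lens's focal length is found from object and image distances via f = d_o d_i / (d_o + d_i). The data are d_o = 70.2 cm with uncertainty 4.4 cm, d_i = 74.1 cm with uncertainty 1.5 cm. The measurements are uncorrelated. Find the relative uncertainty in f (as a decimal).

∂f/∂d_o = (d_i/(d_o+d_i))² = 0.264;  ∂f/∂d_i = (d_o/(d_o+d_i))² = 0.237
δf = √((∂f/∂d_o · δd_o)² + (∂f/∂d_i · δd_i)²) = √(1.35 + 0.126) = 1.21 cm
f = 36.0 cm, so δf/f = 1.21/36.0 = 0.0337.

0.0337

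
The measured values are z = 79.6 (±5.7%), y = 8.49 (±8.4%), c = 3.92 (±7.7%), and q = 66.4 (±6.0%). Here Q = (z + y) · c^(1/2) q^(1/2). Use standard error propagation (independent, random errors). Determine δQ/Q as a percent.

7.14%

Let u = z + y = 88.1. δu = √(δz² + δy²) = √(20.6 + 0.509) = 4.59, so δu/u = 0.0521.
Q is then a monomial in u, c, q:
δQ/Q = √((δu/u)² + (½·δc/c)² + (½·δq/q)²) = √(0.00272 + 0.00148 + 0.000900) = 0.0714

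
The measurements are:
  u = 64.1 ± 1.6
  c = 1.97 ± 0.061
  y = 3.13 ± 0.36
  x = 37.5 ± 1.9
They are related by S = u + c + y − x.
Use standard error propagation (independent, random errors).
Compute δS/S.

Absolute uncertainties add in quadrature for a linear combination:
  (δu)² = 2.56;  (δc)² = 0.00372;  (δy)² = 0.130;  (δx)² = 3.61
δS = √(6.30) = 2.51
S = 31.7, so δS/S = 2.51/31.7 = 0.0792.

0.0792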